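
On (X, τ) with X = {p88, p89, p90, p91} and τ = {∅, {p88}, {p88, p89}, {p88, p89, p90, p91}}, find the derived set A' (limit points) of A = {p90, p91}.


A' = {p90, p91}

For each x ∈ X, list the open sets U ∈ τ with x ∈ U, then check whether U ∩ (A ∖ {x}) ≠ ∅ for every such U.
  x = p88: open {p88} ∋ x has {p88} ∩ (A ∖ {p88}) = ∅, so x is NOT a limit point.
  x = p89: open {p88, p89} ∋ x has {p88, p89} ∩ (A ∖ {p89}) = ∅, so x is NOT a limit point.
  x = p90: opens ∋ x are {p88, p89, p90, p91}; each meets A ∖ {p90}, so x IS a limit point.
  x = p91: opens ∋ x are {p88, p89, p90, p91}; each meets A ∖ {p91}, so x IS a limit point.
Collecting: A' = {p90, p91}.


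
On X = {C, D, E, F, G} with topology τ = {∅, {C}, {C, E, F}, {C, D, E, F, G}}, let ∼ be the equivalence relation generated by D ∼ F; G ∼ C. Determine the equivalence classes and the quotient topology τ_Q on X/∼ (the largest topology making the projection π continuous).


X/∼ = {[C=G], [D=F], [E]}; |τ_Q| = 2.

Equivalence classes: [C=G], [D=F], [E].
Quotient map π: X → X/∼ sends C ↦ [C=G], D ↦ [D=F], E ↦ [E], F ↦ [D=F], G ↦ [C=G].
For each subset V ⊆ X/∼, compute π^{-1}(V) ⊆ X and check whether π^{-1}(V) ∈ τ. V is open in τ_Q iff π^{-1}(V) ∈ τ.
  V = {}: π^{-1}(V) = ∅ ∈ τ ✓.
  V = {[C=G]}: π^{-1}(V) = {C, G} ∉ τ ✗.
  V = {[D=F]}: π^{-1}(V) = {D, F} ∉ τ ✗.
  V = {[C=G], [D=F]}: π^{-1}(V) = {C, D, F, G} ∉ τ ✗.
  V = {[E]}: π^{-1}(V) = {E} ∉ τ ✗.
  V = {[C=G], [E]}: π^{-1}(V) = {C, E, G} ∉ τ ✗.
  V = {[D=F], [E]}: π^{-1}(V) = {D, E, F} ∉ τ ✗.
  V = {[C=G], [D=F], [E]}: π^{-1}(V) = {C, D, E, F, G} ∈ τ ✓.
Open sets in the quotient: τ_Q = {{}, {[C=G], [D=F], [E]}} (2 elements).


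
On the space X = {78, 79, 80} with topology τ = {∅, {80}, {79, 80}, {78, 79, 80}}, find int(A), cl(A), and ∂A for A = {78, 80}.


int(A) = {80}, cl(A) = {78, 79, 80}, ∂A = {78, 79}.

Closed sets in (X, τ) are complements of opens:
  closed(X, τ) = {∅, {78}, {78, 79}, {78, 79, 80}}.
int(A) = ⋃ {U ∈ τ : U ⊆ A}. Opens contained in A: ∅, {80}.
Taking the union of these: int(A) = {80}.
cl(A) = ⋂ {C closed : A ⊆ C}. Closed sets containing A: {78, 79, 80}.
Intersecting these: cl(A) = {78, 79, 80}.
∂A = cl(A) ∖ int(A) = {78, 79, 80} ∖ {80} = {78, 79}.


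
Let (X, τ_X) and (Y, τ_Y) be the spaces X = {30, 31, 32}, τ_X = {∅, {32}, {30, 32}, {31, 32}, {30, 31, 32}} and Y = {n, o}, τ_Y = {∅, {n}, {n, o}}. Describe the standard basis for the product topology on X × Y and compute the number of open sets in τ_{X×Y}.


Basis B = {∅ × ∅, {32} × {n}, {30, 32} × {n}, {31, 32} × {n}, {32} × {n, o}, {30, 31, 32} × {n}, {30, 32} × {n, o}, {31, 32} × {n, o}, {30, 31, 32} × {n, o}}; |τ_{X×Y}| = 14.

Enumerate products U × V with U ∈ τ_X, V ∈ τ_Y (deduplicated):
  ∅ × ∅ = {} (∅)
  {32} × {n} = {(32,n)}
  {30, 32} × {n} = {(30,n), (32,n)}
  {31, 32} × {n} = {(31,n), (32,n)}
  {32} × {n, o} = {(32,n), (32,o)}
  {30, 31, 32} × {n} = {(30,n), (31,n), (32,n)}
  {30, 32} × {n, o} = {(30,n), (30,o), (32,n), (32,o)}
  {31, 32} × {n, o} = {(31,n), (31,o), (32,n), (32,o)}
  {30, 31, 32} × {n, o} = {(30,n), (30,o), (31,n), (31,o), (32,n), (32,o)}
These 9 distinct sets form the basis B.
Close under arbitrary unions to get τ_{X×Y}; counting gives |τ_{X×Y}| = 14.


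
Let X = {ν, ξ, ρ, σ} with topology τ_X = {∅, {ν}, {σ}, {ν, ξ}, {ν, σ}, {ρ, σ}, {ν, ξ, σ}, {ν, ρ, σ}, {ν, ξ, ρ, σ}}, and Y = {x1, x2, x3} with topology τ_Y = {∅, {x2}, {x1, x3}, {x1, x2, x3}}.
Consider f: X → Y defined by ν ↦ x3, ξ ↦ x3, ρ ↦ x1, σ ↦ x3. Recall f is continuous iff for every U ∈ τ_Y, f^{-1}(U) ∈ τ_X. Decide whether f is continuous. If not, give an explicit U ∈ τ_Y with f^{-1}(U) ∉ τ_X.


f IS continuous.

Compute f^{-1}(U) for each U ∈ τ_Y:
  U = ∅: f^{-1}(U) = ∅ ∈ τ_X ✓.
  U = {x2}: f^{-1}(U) = ∅ ∈ τ_X ✓.
  U = {x1, x3}: f^{-1}(U) = {ν, ξ, ρ, σ} ∈ τ_X ✓.
  U = {x1, x2, x3}: f^{-1}(U) = {ν, ξ, ρ, σ} ∈ τ_X ✓.
Every preimage lies in τ_X, so f IS continuous.


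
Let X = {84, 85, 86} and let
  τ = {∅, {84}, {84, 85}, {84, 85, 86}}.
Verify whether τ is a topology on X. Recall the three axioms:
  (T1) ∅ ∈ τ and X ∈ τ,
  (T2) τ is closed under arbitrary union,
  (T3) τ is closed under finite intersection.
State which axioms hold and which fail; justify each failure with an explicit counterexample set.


τ IS a topology on X.

Axiom (T1): ∅ ∈ τ? Yes; X ∈ τ? Yes.
Axiom (T2/T3): check pairwise unions and intersections of members of τ.
All pairwise intersections and unions checked — each lies in τ. Therefore τ satisfies (T1), (T2), (T3): it IS a topology on X.


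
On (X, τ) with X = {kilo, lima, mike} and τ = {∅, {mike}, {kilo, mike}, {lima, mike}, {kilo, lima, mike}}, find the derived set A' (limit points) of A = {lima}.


A' = ∅

For each x ∈ X, list the open sets U ∈ τ with x ∈ U, then check whether U ∩ (A ∖ {x}) ≠ ∅ for every such U.
  x = kilo: open {kilo, mike} ∋ x has {kilo, mike} ∩ (A ∖ {kilo}) = ∅, so x is NOT a limit point.
  x = lima: open {lima, mike} ∋ x has {lima, mike} ∩ (A ∖ {lima}) = ∅, so x is NOT a limit point.
  x = mike: open {mike} ∋ x has {mike} ∩ (A ∖ {mike}) = ∅, so x is NOT a limit point.
Collecting: A' = ∅.


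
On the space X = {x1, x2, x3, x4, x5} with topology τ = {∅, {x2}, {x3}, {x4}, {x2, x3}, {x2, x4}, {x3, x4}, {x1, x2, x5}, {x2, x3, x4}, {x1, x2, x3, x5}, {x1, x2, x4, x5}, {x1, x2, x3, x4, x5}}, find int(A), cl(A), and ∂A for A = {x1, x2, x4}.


int(A) = {x2, x4}, cl(A) = {x1, x2, x4, x5}, ∂A = {x1, x5}.

Closed sets in (X, τ) are complements of opens:
  closed(X, τ) = {∅, {x3}, {x4}, {x1, x5}, {x3, x4}, {x1, x2, x5}, {x1, x3, x5}, {x1, x4, x5}, {x1, x2, x3, x5}, {x1, x2, x4, x5}, {x1, x3, x4, x5}, {x1, x2, x3, x4, x5}}.
int(A) = ⋃ {U ∈ τ : U ⊆ A}. Opens contained in A: ∅, {x2}, {x4}, {x2, x4}.
Taking the union of these: int(A) = {x2, x4}.
cl(A) = ⋂ {C closed : A ⊆ C}. Closed sets containing A: {x1, x2, x4, x5}, {x1, x2, x3, x4, x5}.
Intersecting these: cl(A) = {x1, x2, x4, x5}.
∂A = cl(A) ∖ int(A) = {x1, x2, x4, x5} ∖ {x2, x4} = {x1, x5}.


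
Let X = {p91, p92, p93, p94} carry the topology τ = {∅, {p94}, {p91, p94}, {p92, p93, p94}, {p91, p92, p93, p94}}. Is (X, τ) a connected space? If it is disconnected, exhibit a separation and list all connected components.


(X, τ) is connected.

Find clopen sets (U ∈ τ with X ∖ U ∈ τ):
  U = ∅, X ∖ U = {p91, p92, p93, p94} — both open, so U is clopen.
  U = {p91, p92, p93, p94}, X ∖ U = ∅ — both open, so U is clopen.
Only trivial clopens (∅ and X) exist, so (X, τ) is connected.
Compute connected components by grouping points that agree on all clopens:
  component: {p91, p92, p93, p94}


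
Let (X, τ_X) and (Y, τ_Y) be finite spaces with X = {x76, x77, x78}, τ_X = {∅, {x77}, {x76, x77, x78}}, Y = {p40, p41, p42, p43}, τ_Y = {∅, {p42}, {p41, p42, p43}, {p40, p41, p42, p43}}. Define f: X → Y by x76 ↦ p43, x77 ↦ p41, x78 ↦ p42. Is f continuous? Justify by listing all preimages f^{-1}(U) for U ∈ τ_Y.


f is NOT continuous.

Compute f^{-1}(U) for each U ∈ τ_Y:
  U = ∅: f^{-1}(U) = ∅ ∈ τ_X ✓.
  U = {p42}: f^{-1}(U) = {x78} ∉ τ_X ✗.
  U = {p41, p42, p43}: f^{-1}(U) = {x76, x77, x78} ∈ τ_X ✓.
  U = {p40, p41, p42, p43}: f^{-1}(U) = {x76, x77, x78} ∈ τ_X ✓.
Found U = {p42} with f^{-1}(U) = {x78} not in τ_X. Therefore f is NOT continuous.


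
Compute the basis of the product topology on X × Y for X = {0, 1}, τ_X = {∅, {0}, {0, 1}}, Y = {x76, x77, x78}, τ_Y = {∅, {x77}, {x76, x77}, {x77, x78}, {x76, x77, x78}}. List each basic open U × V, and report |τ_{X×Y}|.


Basis B = {∅ × ∅, {0} × {x77}, {0} × {x76, x77}, {0} × {x77, x78}, {0, 1} × {x77}, {0} × {x76, x77, x78}, {0, 1} × {x76, x77}, {0, 1} × {x77, x78}, {0, 1} × {x76, x77, x78}}; |τ_{X×Y}| = 14.

Enumerate products U × V with U ∈ τ_X, V ∈ τ_Y (deduplicated):
  ∅ × ∅ = {} (∅)
  {0} × {x77} = {(0,x77)}
  {0} × {x76, x77} = {(0,x76), (0,x77)}
  {0} × {x77, x78} = {(0,x77), (0,x78)}
  {0, 1} × {x77} = {(0,x77), (1,x77)}
  {0} × {x76, x77, x78} = {(0,x76), (0,x77), (0,x78)}
  {0, 1} × {x76, x77} = {(0,x76), (0,x77), (1,x76), (1,x77)}
  {0, 1} × {x77, x78} = {(0,x77), (0,x78), (1,x77), (1,x78)}
  {0, 1} × {x76, x77, x78} = {(0,x76), (0,x77), (0,x78), (1,x76), (1,x77), (1,x78)}
These 9 distinct sets form the basis B.
Close under arbitrary unions to get τ_{X×Y}; counting gives |τ_{X×Y}| = 14.


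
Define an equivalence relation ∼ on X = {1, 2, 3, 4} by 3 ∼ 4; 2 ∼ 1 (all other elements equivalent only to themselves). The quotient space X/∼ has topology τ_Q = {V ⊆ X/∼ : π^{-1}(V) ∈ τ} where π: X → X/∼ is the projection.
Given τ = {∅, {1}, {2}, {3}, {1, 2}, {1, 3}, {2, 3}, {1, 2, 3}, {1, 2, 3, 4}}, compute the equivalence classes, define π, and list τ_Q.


X/∼ = {[1=2], [3=4]}; |τ_Q| = 3.

Equivalence classes: [1=2], [3=4].
Quotient map π: X → X/∼ sends 1 ↦ [1=2], 2 ↦ [1=2], 3 ↦ [3=4], 4 ↦ [3=4].
For each subset V ⊆ X/∼, compute π^{-1}(V) ⊆ X and check whether π^{-1}(V) ∈ τ. V is open in τ_Q iff π^{-1}(V) ∈ τ.
  V = {}: π^{-1}(V) = ∅ ∈ τ ✓.
  V = {[1=2]}: π^{-1}(V) = {1, 2} ∈ τ ✓.
  V = {[3=4]}: π^{-1}(V) = {3, 4} ∉ τ ✗.
  V = {[1=2], [3=4]}: π^{-1}(V) = {1, 2, 3, 4} ∈ τ ✓.
Open sets in the quotient: τ_Q = {{}, {[1=2]}, {[1=2], [3=4]}} (3 elements).


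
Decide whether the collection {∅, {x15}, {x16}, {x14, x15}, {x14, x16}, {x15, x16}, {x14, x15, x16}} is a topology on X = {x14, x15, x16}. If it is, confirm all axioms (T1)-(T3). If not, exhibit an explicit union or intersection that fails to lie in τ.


τ is NOT a topology on X.

Axiom (T1): ∅ ∈ τ? Yes; X ∈ τ? Yes.
Axiom (T2/T3): check pairwise unions and intersections of members of τ.
Counterexample for (T3): {x14, x15} ∩ {x14, x16} = {x14} ∉ τ. Therefore τ is NOT a topology.


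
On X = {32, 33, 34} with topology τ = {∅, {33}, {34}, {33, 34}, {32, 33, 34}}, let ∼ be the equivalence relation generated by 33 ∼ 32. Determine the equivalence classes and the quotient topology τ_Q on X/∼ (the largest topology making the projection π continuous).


X/∼ = {[32=33], [34]}; |τ_Q| = 3.

Equivalence classes: [32=33], [34].
Quotient map π: X → X/∼ sends 32 ↦ [32=33], 33 ↦ [32=33], 34 ↦ [34].
For each subset V ⊆ X/∼, compute π^{-1}(V) ⊆ X and check whether π^{-1}(V) ∈ τ. V is open in τ_Q iff π^{-1}(V) ∈ τ.
  V = {}: π^{-1}(V) = ∅ ∈ τ ✓.
  V = {[32=33]}: π^{-1}(V) = {32, 33} ∉ τ ✗.
  V = {[34]}: π^{-1}(V) = {34} ∈ τ ✓.
  V = {[32=33], [34]}: π^{-1}(V) = {32, 33, 34} ∈ τ ✓.
Open sets in the quotient: τ_Q = {{}, {[34]}, {[32=33], [34]}} (3 elements).


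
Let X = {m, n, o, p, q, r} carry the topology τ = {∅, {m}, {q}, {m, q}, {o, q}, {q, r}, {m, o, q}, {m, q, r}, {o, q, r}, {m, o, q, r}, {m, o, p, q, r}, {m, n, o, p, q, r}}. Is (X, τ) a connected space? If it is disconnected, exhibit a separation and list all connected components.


(X, τ) is connected.

Find clopen sets (U ∈ τ with X ∖ U ∈ τ):
  U = ∅, X ∖ U = {m, n, o, p, q, r} — both open, so U is clopen.
  U = {m, n, o, p, q, r}, X ∖ U = ∅ — both open, so U is clopen.
Only trivial clopens (∅ and X) exist, so (X, τ) is connected.
Compute connected components by grouping points that agree on all clopens:
  component: {m, n, o, p, q, r}


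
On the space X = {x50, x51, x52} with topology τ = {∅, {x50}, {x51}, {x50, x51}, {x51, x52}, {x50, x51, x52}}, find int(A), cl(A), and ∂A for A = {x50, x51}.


int(A) = {x50, x51}, cl(A) = {x50, x51, x52}, ∂A = {x52}.

Closed sets in (X, τ) are complements of opens:
  closed(X, τ) = {∅, {x50}, {x52}, {x50, x52}, {x51, x52}, {x50, x51, x52}}.
int(A) = ⋃ {U ∈ τ : U ⊆ A}. Opens contained in A: ∅, {x50}, {x51}, {x50, x51}.
Taking the union of these: int(A) = {x50, x51}.
cl(A) = ⋂ {C closed : A ⊆ C}. Closed sets containing A: {x50, x51, x52}.
Intersecting these: cl(A) = {x50, x51, x52}.
∂A = cl(A) ∖ int(A) = {x50, x51, x52} ∖ {x50, x51} = {x52}.


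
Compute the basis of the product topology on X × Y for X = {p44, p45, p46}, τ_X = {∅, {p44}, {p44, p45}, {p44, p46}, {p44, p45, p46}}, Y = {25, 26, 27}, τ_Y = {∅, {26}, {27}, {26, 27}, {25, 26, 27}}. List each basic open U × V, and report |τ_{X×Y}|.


Basis B = {∅ × ∅, {p44} × {26}, {p44} × {27}, {p44} × {26, 27}, {p44, p45} × {26}, {p44, p46} × {26}, {p44, p45} × {27}, {p44, p46} × {27}, {p44} × {25, 26, 27}, {p44, p45, p46} × {26}, {p44, p45, p46} × {27}, {p44, p45} × {26, 27}, {p44, p46} × {26, 27}, {p44, p45} × {25, 26, 27}, {p44, p46} × {25, 26, 27}, {p44, p45, p46} × {26, 27}, {p44, p45, p46} × {25, 26, 27}}; |τ_{X×Y}| = 50.

Enumerate products U × V with U ∈ τ_X, V ∈ τ_Y (deduplicated):
  ∅ × ∅ = {} (∅)
  {p44} × {26} = {(p44,26)}
  {p44} × {27} = {(p44,27)}
  {p44} × {26, 27} = {(p44,26), (p44,27)}
  {p44, p45} × {26} = {(p44,26), (p45,26)}
  {p44, p46} × {26} = {(p44,26), (p46,26)}
  {p44, p45} × {27} = {(p44,27), (p45,27)}
  {p44, p46} × {27} = {(p44,27), (p46,27)}
  {p44} × {25, 26, 27} = {(p44,25), (p44,26), (p44,27)}
  {p44, p45, p46} × {26} = {(p44,26), (p45,26), (p46,26)}
  {p44, p45, p46} × {27} = {(p44,27), (p45,27), (p46,27)}
  {p44, p45} × {26, 27} = {(p44,26), (p44,27), (p45,26), (p45,27)}
  {p44, p46} × {26, 27} = {(p44,26), (p44,27), (p46,26), (p46,27)}
  {p44, p45} × {25, 26, 27} = {(p44,25), (p44,26), (p44,27), (p45,25), (p45,26), (p45,27)}
  {p44, p46} × {25, 26, 27} = {(p44,25), (p44,26), (p44,27), (p46,25), (p46,26), (p46,27)}
  {p44, p45, p46} × {26, 27} = {(p44,26), (p44,27), (p45,26), (p45,27), (p46,26), (p46,27)}
  {p44, p45, p46} × {25, 26, 27} = {(p44,25), (p44,26), (p44,27), (p45,25), (p45,26), (p45,27), (p46,25), (p46,26), (p46,27)}
These 17 distinct sets form the basis B.
Close under arbitrary unions to get τ_{X×Y}; counting gives |τ_{X×Y}| = 50.


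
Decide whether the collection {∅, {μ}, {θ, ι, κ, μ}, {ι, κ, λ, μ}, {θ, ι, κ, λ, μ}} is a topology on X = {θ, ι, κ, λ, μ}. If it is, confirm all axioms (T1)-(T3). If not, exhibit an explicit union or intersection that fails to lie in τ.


τ is NOT a topology on X.

Axiom (T1): ∅ ∈ τ? Yes; X ∈ τ? Yes.
Axiom (T2/T3): check pairwise unions and intersections of members of τ.
Counterexample for (T3): {θ, ι, κ, μ} ∩ {ι, κ, λ, μ} = {ι, κ, μ} ∉ τ. Therefore τ is NOT a topology.


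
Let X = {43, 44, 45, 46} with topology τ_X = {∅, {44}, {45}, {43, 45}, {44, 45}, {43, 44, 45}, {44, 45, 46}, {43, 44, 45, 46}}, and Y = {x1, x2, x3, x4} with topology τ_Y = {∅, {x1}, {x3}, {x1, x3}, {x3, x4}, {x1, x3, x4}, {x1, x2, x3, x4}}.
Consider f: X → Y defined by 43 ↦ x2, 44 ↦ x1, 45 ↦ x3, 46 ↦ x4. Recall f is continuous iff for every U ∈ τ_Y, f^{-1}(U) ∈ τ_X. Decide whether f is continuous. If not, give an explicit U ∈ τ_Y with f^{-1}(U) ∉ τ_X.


f is NOT continuous.

Compute f^{-1}(U) for each U ∈ τ_Y:
  U = ∅: f^{-1}(U) = ∅ ∈ τ_X ✓.
  U = {x1}: f^{-1}(U) = {44} ∈ τ_X ✓.
  U = {x3}: f^{-1}(U) = {45} ∈ τ_X ✓.
  U = {x1, x3}: f^{-1}(U) = {44, 45} ∈ τ_X ✓.
  U = {x3, x4}: f^{-1}(U) = {45, 46} ∉ τ_X ✗.
  U = {x1, x3, x4}: f^{-1}(U) = {44, 45, 46} ∈ τ_X ✓.
  U = {x1, x2, x3, x4}: f^{-1}(U) = {43, 44, 45, 46} ∈ τ_X ✓.
Found U = {x3, x4} with f^{-1}(U) = {45, 46} not in τ_X. Therefore f is NOT continuous.


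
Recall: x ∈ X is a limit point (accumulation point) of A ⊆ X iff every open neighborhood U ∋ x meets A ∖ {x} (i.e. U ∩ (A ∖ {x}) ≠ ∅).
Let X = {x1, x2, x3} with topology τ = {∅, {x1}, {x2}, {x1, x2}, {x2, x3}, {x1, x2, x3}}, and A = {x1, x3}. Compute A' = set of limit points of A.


A' = ∅

For each x ∈ X, list the open sets U ∈ τ with x ∈ U, then check whether U ∩ (A ∖ {x}) ≠ ∅ for every such U.
  x = x1: open {x1} ∋ x has {x1} ∩ (A ∖ {x1}) = ∅, so x is NOT a limit point.
  x = x2: open {x2} ∋ x has {x2} ∩ (A ∖ {x2}) = ∅, so x is NOT a limit point.
  x = x3: open {x2, x3} ∋ x has {x2, x3} ∩ (A ∖ {x3}) = ∅, so x is NOT a limit point.
Collecting: A' = ∅.


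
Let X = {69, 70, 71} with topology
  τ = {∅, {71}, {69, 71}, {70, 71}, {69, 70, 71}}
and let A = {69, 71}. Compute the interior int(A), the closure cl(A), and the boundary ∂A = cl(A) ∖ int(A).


int(A) = {69, 71}, cl(A) = {69, 70, 71}, ∂A = {70}.

Closed sets in (X, τ) are complements of opens:
  closed(X, τ) = {∅, {69}, {70}, {69, 70}, {69, 70, 71}}.
int(A) = ⋃ {U ∈ τ : U ⊆ A}. Opens contained in A: ∅, {71}, {69, 71}.
Taking the union of these: int(A) = {69, 71}.
cl(A) = ⋂ {C closed : A ⊆ C}. Closed sets containing A: {69, 70, 71}.
Intersecting these: cl(A) = {69, 70, 71}.
∂A = cl(A) ∖ int(A) = {69, 70, 71} ∖ {69, 71} = {70}.


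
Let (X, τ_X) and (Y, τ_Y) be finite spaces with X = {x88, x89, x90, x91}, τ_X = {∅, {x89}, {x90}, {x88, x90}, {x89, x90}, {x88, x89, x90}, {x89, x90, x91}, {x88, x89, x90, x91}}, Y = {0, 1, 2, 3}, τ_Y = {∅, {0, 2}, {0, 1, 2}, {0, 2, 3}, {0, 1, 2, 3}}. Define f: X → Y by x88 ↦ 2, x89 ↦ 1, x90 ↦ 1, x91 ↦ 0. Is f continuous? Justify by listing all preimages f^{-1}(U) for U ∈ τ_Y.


f is NOT continuous.

Compute f^{-1}(U) for each U ∈ τ_Y:
  U = ∅: f^{-1}(U) = ∅ ∈ τ_X ✓.
  U = {0, 2}: f^{-1}(U) = {x88, x91} ∉ τ_X ✗.
  U = {0, 1, 2}: f^{-1}(U) = {x88, x89, x90, x91} ∈ τ_X ✓.
  U = {0, 2, 3}: f^{-1}(U) = {x88, x91} ∉ τ_X ✗.
  U = {0, 1, 2, 3}: f^{-1}(U) = {x88, x89, x90, x91} ∈ τ_X ✓.
Found U = {0, 2} with f^{-1}(U) = {x88, x91} not in τ_X. Therefore f is NOT continuous.


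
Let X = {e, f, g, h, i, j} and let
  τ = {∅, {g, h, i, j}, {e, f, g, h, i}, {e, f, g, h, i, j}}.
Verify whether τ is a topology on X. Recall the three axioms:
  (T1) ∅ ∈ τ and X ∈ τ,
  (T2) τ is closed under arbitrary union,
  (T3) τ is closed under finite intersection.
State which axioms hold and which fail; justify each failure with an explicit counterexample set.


τ is NOT a topology on X.

Axiom (T1): ∅ ∈ τ? Yes; X ∈ τ? Yes.
Axiom (T2/T3): check pairwise unions and intersections of members of τ.
Counterexample for (T3): {g, h, i, j} ∩ {e, f, g, h, i} = {g, h, i} ∉ τ. Therefore τ is NOT a topology.


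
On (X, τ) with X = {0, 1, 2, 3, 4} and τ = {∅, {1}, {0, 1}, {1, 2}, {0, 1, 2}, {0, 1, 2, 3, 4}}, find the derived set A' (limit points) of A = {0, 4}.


A' = {3, 4}

For each x ∈ X, list the open sets U ∈ τ with x ∈ U, then check whether U ∩ (A ∖ {x}) ≠ ∅ for every such U.
  x = 0: open {0, 1} ∋ x has {0, 1} ∩ (A ∖ {0}) = ∅, so x is NOT a limit point.
  x = 1: open {1} ∋ x has {1} ∩ (A ∖ {1}) = ∅, so x is NOT a limit point.
  x = 2: open {1, 2} ∋ x has {1, 2} ∩ (A ∖ {2}) = ∅, so x is NOT a limit point.
  x = 3: opens ∋ x are {0, 1, 2, 3, 4}; each meets A ∖ {3}, so x IS a limit point.
  x = 4: opens ∋ x are {0, 1, 2, 3, 4}; each meets A ∖ {4}, so x IS a limit point.
Collecting: A' = {3, 4}.


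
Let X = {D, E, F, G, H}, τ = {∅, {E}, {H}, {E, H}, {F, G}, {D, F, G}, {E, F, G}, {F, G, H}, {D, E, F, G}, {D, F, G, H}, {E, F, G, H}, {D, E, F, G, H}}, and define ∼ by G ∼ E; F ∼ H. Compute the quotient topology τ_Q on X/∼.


X/∼ = {[D], [E=G], [F=H]}; |τ_Q| = 3.

Equivalence classes: [D], [E=G], [F=H].
Quotient map π: X → X/∼ sends D ↦ [D], E ↦ [E=G], F ↦ [F=H], G ↦ [E=G], H ↦ [F=H].
For each subset V ⊆ X/∼, compute π^{-1}(V) ⊆ X and check whether π^{-1}(V) ∈ τ. V is open in τ_Q iff π^{-1}(V) ∈ τ.
  V = {}: π^{-1}(V) = ∅ ∈ τ ✓.
  V = {[D]}: π^{-1}(V) = {D} ∉ τ ✗.
  V = {[E=G]}: π^{-1}(V) = {E, G} ∉ τ ✗.
  V = {[D], [E=G]}: π^{-1}(V) = {D, E, G} ∉ τ ✗.
  V = {[F=H]}: π^{-1}(V) = {F, H} ∉ τ ✗.
  V = {[D], [F=H]}: π^{-1}(V) = {D, F, H} ∉ τ ✗.
  V = {[E=G], [F=H]}: π^{-1}(V) = {E, F, G, H} ∈ τ ✓.
  V = {[D], [E=G], [F=H]}: π^{-1}(V) = {D, E, F, G, H} ∈ τ ✓.
Open sets in the quotient: τ_Q = {{}, {[E=G], [F=H]}, {[D], [E=G], [F=H]}} (3 elements).


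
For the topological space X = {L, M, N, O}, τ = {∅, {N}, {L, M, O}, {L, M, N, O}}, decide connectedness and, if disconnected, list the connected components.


(X, τ) is disconnected; components = [{N}, {L, M, O}].

Find clopen sets (U ∈ τ with X ∖ U ∈ τ):
  U = ∅, X ∖ U = {L, M, N, O} — both open, so U is clopen.
  U = {N}, X ∖ U = {L, M, O} — both open, so U is clopen.
  U = {L, M, O}, X ∖ U = {N} — both open, so U is clopen.
  U = {L, M, N, O}, X ∖ U = ∅ — both open, so U is clopen.
Nontrivial clopen(s) exist: e.g. {L, M, O}. So (X, τ) is disconnected.
Compute connected components by grouping points that agree on all clopens:
  component: {N}
  component: {L, M, O}


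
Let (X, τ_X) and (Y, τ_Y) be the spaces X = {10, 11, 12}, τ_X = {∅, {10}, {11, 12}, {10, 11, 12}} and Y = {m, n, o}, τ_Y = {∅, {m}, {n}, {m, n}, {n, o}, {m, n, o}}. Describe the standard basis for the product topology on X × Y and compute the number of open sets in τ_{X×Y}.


Basis B = {∅ × ∅, {10} × {m}, {10} × {n}, {10} × {m, n}, {10} × {n, o}, {11, 12} × {m}, {11, 12} × {n}, {10} × {m, n, o}, {10, 11, 12} × {m}, {10, 11, 12} × {n}, {11, 12} × {m, n}, {11, 12} × {n, o}, {10, 11, 12} × {m, n}, {10, 11, 12} × {n, o}, {11, 12} × {m, n, o}, {10, 11, 12} × {m, n, o}}; |τ_{X×Y}| = 36.

Enumerate products U × V with U ∈ τ_X, V ∈ τ_Y (deduplicated):
  ∅ × ∅ = {} (∅)
  {10} × {m} = {(10,m)}
  {10} × {n} = {(10,n)}
  {10} × {m, n} = {(10,m), (10,n)}
  {10} × {n, o} = {(10,n), (10,o)}
  {11, 12} × {m} = {(11,m), (12,m)}
  {11, 12} × {n} = {(11,n), (12,n)}
  {10} × {m, n, o} = {(10,m), (10,n), (10,o)}
  {10, 11, 12} × {m} = {(10,m), (11,m), (12,m)}
  {10, 11, 12} × {n} = {(10,n), (11,n), (12,n)}
  {11, 12} × {m, n} = {(11,m), (11,n), (12,m), (12,n)}
  {11, 12} × {n, o} = {(11,n), (11,o), (12,n), (12,o)}
  {10, 11, 12} × {m, n} = {(10,m), (10,n), (11,m), (11,n), (12,m), (12,n)}
  {10, 11, 12} × {n, o} = {(10,n), (10,o), (11,n), (11,o), (12,n), (12,o)}
  {11, 12} × {m, n, o} = {(11,m), (11,n), (11,o), (12,m), (12,n), (12,o)}
  {10, 11, 12} × {m, n, o} = {(10,m), (10,n), (10,o), (11,m), (11,n), (11,o), (12,m), (12,n), (12,o)}
These 16 distinct sets form the basis B.
Close under arbitrary unions to get τ_{X×Y}; counting gives |τ_{X×Y}| = 36.


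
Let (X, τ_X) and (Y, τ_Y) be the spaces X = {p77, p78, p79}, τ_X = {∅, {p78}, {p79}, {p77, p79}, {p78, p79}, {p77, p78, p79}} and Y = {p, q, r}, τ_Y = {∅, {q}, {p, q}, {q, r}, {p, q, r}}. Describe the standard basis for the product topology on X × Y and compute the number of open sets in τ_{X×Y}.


Basis B = {∅ × ∅, {p78} × {q}, {p79} × {q}, {p77, p79} × {q}, {p78} × {p, q}, {p78} × {q, r}, {p78, p79} × {q}, {p79} × {p, q}, {p79} × {q, r}, {p77, p78, p79} × {q}, {p78} × {p, q, r}, {p79} × {p, q, r}, {p77, p79} × {p, q}, {p77, p79} × {q, r}, {p78, p79} × {p, q}, {p78, p79} × {q, r}, {p77, p79} × {p, q, r}, {p77, p78, p79} × {p, q}, {p77, p78, p79} × {q, r}, {p78, p79} × {p, q, r}, {p77, p78, p79} × {p, q, r}}; |τ_{X×Y}| = 70.

Enumerate products U × V with U ∈ τ_X, V ∈ τ_Y (deduplicated):
  ∅ × ∅ = {} (∅)
  {p78} × {q} = {(p78,q)}
  {p79} × {q} = {(p79,q)}
  {p77, p79} × {q} = {(p77,q), (p79,q)}
  {p78} × {p, q} = {(p78,p), (p78,q)}
  {p78} × {q, r} = {(p78,q), (p78,r)}
  {p78, p79} × {q} = {(p78,q), (p79,q)}
  {p79} × {p, q} = {(p79,p), (p79,q)}
  {p79} × {q, r} = {(p79,q), (p79,r)}
  {p77, p78, p79} × {q} = {(p77,q), (p78,q), (p79,q)}
  {p78} × {p, q, r} = {(p78,p), (p78,q), (p78,r)}
  {p79} × {p, q, r} = {(p79,p), (p79,q), (p79,r)}
  {p77, p79} × {p, q} = {(p77,p), (p77,q), (p79,p), (p79,q)}
  {p77, p79} × {q, r} = {(p77,q), (p77,r), (p79,q), (p79,r)}
  {p78, p79} × {p, q} = {(p78,p), (p78,q), (p79,p), (p79,q)}
  {p78, p79} × {q, r} = {(p78,q), (p78,r), (p79,q), (p79,r)}
  {p77, p79} × {p, q, r} = {(p77,p), (p77,q), (p77,r), (p79,p), (p79,q), (p79,r)}
  {p77, p78, p79} × {p, q} = {(p77,p), (p77,q), (p78,p), (p78,q), (p79,p), (p79,q)}
  {p77, p78, p79} × {q, r} = {(p77,q), (p77,r), (p78,q), (p78,r), (p79,q), (p79,r)}
  {p78, p79} × {p, q, r} = {(p78,p), (p78,q), (p78,r), (p79,p), (p79,q), (p79,r)}
  {p77, p78, p79} × {p, q, r} = {(p77,p), (p77,q), (p77,r), (p78,p), (p78,q), (p78,r), (p79,p), (p79,q), (p79,r)}
These 21 distinct sets form the basis B.
Close under arbitrary unions to get τ_{X×Y}; counting gives |τ_{X×Y}| = 70.


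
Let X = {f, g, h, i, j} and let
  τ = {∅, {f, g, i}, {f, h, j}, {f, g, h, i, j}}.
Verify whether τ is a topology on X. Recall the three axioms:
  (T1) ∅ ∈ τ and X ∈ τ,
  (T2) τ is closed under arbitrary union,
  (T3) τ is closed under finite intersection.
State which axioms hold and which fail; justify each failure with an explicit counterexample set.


τ is NOT a topology on X.

Axiom (T1): ∅ ∈ τ? Yes; X ∈ τ? Yes.
Axiom (T2/T3): check pairwise unions and intersections of members of τ.
Counterexample for (T3): {f, g, i} ∩ {f, h, j} = {f} ∉ τ. Therefore τ is NOT a topology.


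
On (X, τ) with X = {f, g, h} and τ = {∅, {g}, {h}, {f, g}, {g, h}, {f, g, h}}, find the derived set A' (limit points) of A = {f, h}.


A' = ∅

For each x ∈ X, list the open sets U ∈ τ with x ∈ U, then check whether U ∩ (A ∖ {x}) ≠ ∅ for every such U.
  x = f: open {f, g} ∋ x has {f, g} ∩ (A ∖ {f}) = ∅, so x is NOT a limit point.
  x = g: open {g} ∋ x has {g} ∩ (A ∖ {g}) = ∅, so x is NOT a limit point.
  x = h: open {h} ∋ x has {h} ∩ (A ∖ {h}) = ∅, so x is NOT a limit point.
Collecting: A' = ∅.


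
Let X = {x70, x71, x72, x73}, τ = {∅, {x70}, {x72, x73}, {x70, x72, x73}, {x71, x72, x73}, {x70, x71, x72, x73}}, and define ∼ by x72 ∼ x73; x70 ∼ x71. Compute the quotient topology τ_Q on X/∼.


X/∼ = {[x70=x71], [x72=x73]}; |τ_Q| = 3.

Equivalence classes: [x70=x71], [x72=x73].
Quotient map π: X → X/∼ sends x70 ↦ [x70=x71], x71 ↦ [x70=x71], x72 ↦ [x72=x73], x73 ↦ [x72=x73].
For each subset V ⊆ X/∼, compute π^{-1}(V) ⊆ X and check whether π^{-1}(V) ∈ τ. V is open in τ_Q iff π^{-1}(V) ∈ τ.
  V = {}: π^{-1}(V) = ∅ ∈ τ ✓.
  V = {[x70=x71]}: π^{-1}(V) = {x70, x71} ∉ τ ✗.
  V = {[x72=x73]}: π^{-1}(V) = {x72, x73} ∈ τ ✓.
  V = {[x70=x71], [x72=x73]}: π^{-1}(V) = {x70, x71, x72, x73} ∈ τ ✓.
Open sets in the quotient: τ_Q = {{}, {[x72=x73]}, {[x70=x71], [x72=x73]}} (3 elements).


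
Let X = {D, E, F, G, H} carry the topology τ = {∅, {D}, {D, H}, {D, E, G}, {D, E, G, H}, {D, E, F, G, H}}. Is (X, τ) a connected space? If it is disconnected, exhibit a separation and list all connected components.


(X, τ) is connected.

Find clopen sets (U ∈ τ with X ∖ U ∈ τ):
  U = ∅, X ∖ U = {D, E, F, G, H} — both open, so U is clopen.
  U = {D, E, F, G, H}, X ∖ U = ∅ — both open, so U is clopen.
Only trivial clopens (∅ and X) exist, so (X, τ) is connected.
Compute connected components by grouping points that agree on all clopens:
  component: {D, E, F, G, H}


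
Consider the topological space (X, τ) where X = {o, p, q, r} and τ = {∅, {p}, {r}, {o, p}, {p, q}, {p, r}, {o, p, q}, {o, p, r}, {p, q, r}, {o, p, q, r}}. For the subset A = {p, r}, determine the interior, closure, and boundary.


int(A) = {p, r}, cl(A) = {o, p, q, r}, ∂A = {o, q}.

Closed sets in (X, τ) are complements of opens:
  closed(X, τ) = {∅, {o}, {q}, {r}, {o, q}, {o, r}, {q, r}, {o, p, q}, {o, q, r}, {o, p, q, r}}.
int(A) = ⋃ {U ∈ τ : U ⊆ A}. Opens contained in A: ∅, {p}, {r}, {p, r}.
Taking the union of these: int(A) = {p, r}.
cl(A) = ⋂ {C closed : A ⊆ C}. Closed sets containing A: {o, p, q, r}.
Intersecting these: cl(A) = {o, p, q, r}.
∂A = cl(A) ∖ int(A) = {o, p, q, r} ∖ {p, r} = {o, q}.


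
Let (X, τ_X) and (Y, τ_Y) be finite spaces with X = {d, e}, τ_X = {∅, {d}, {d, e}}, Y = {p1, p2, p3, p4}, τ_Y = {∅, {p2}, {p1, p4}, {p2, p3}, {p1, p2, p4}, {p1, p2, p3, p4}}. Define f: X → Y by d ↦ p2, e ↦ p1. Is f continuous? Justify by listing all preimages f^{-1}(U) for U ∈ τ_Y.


f is NOT continuous.

Compute f^{-1}(U) for each U ∈ τ_Y:
  U = ∅: f^{-1}(U) = ∅ ∈ τ_X ✓.
  U = {p2}: f^{-1}(U) = {d} ∈ τ_X ✓.
  U = {p1, p4}: f^{-1}(U) = {e} ∉ τ_X ✗.
  U = {p2, p3}: f^{-1}(U) = {d} ∈ τ_X ✓.
  U = {p1, p2, p4}: f^{-1}(U) = {d, e} ∈ τ_X ✓.
  U = {p1, p2, p3, p4}: f^{-1}(U) = {d, e} ∈ τ_X ✓.
Found U = {p1, p4} with f^{-1}(U) = {e} not in τ_X. Therefore f is NOT continuous.


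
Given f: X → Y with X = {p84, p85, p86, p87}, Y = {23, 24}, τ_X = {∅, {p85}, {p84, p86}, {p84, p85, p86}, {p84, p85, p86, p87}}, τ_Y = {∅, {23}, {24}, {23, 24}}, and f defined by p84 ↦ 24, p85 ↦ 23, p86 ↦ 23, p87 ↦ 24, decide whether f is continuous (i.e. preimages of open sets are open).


f is NOT continuous.

Compute f^{-1}(U) for each U ∈ τ_Y:
  U = ∅: f^{-1}(U) = ∅ ∈ τ_X ✓.
  U = {23}: f^{-1}(U) = {p85, p86} ∉ τ_X ✗.
  U = {24}: f^{-1}(U) = {p84, p87} ∉ τ_X ✗.
  U = {23, 24}: f^{-1}(U) = {p84, p85, p86, p87} ∈ τ_X ✓.
Found U = {23} with f^{-1}(U) = {p85, p86} not in τ_X. Therefore f is NOT continuous.


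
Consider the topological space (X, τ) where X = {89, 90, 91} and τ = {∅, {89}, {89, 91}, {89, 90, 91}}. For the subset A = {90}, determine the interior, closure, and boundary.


int(A) = ∅, cl(A) = {90}, ∂A = {90}.

Closed sets in (X, τ) are complements of opens:
  closed(X, τ) = {∅, {90}, {90, 91}, {89, 90, 91}}.
int(A) = ⋃ {U ∈ τ : U ⊆ A}. Opens contained in A: ∅.
Taking the union of these: int(A) = ∅.
cl(A) = ⋂ {C closed : A ⊆ C}. Closed sets containing A: {90}, {90, 91}, {89, 90, 91}.
Intersecting these: cl(A) = {90}.
∂A = cl(A) ∖ int(A) = {90} ∖ ∅ = {90}.


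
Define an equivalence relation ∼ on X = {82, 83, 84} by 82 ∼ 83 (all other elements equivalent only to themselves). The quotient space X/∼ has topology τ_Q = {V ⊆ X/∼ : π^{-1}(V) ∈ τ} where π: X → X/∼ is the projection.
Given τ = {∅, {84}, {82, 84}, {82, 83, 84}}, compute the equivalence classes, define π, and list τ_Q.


X/∼ = {[82=83], [84]}; |τ_Q| = 3.

Equivalence classes: [82=83], [84].
Quotient map π: X → X/∼ sends 82 ↦ [82=83], 83 ↦ [82=83], 84 ↦ [84].
For each subset V ⊆ X/∼, compute π^{-1}(V) ⊆ X and check whether π^{-1}(V) ∈ τ. V is open in τ_Q iff π^{-1}(V) ∈ τ.
  V = {}: π^{-1}(V) = ∅ ∈ τ ✓.
  V = {[82=83]}: π^{-1}(V) = {82, 83} ∉ τ ✗.
  V = {[84]}: π^{-1}(V) = {84} ∈ τ ✓.
  V = {[82=83], [84]}: π^{-1}(V) = {82, 83, 84} ∈ τ ✓.
Open sets in the quotient: τ_Q = {{}, {[84]}, {[82=83], [84]}} (3 elements).


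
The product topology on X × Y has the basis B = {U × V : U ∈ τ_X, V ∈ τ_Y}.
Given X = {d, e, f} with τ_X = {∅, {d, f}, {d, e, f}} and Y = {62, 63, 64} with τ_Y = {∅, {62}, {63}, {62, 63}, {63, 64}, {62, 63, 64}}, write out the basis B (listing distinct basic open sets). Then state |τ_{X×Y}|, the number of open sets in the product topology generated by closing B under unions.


Basis B = {∅ × ∅, {d, f} × {62}, {d, f} × {63}, {d, e, f} × {62}, {d, e, f} × {63}, {d, f} × {62, 63}, {d, f} × {63, 64}, {d, f} × {62, 63, 64}, {d, e, f} × {62, 63}, {d, e, f} × {63, 64}, {d, e, f} × {62, 63, 64}}; |τ_{X×Y}| = 18.

Enumerate products U × V with U ∈ τ_X, V ∈ τ_Y (deduplicated):
  ∅ × ∅ = {} (∅)
  {d, f} × {62} = {(d,62), (f,62)}
  {d, f} × {63} = {(d,63), (f,63)}
  {d, e, f} × {62} = {(d,62), (e,62), (f,62)}
  {d, e, f} × {63} = {(d,63), (e,63), (f,63)}
  {d, f} × {62, 63} = {(d,62), (d,63), (f,62), (f,63)}
  {d, f} × {63, 64} = {(d,63), (d,64), (f,63), (f,64)}
  {d, f} × {62, 63, 64} = {(d,62), (d,63), (d,64), (f,62), (f,63), (f,64)}
  {d, e, f} × {62, 63} = {(d,62), (d,63), (e,62), (e,63), (f,62), (f,63)}
  {d, e, f} × {63, 64} = {(d,63), (d,64), (e,63), (e,64), (f,63), (f,64)}
  {d, e, f} × {62, 63, 64} = {(d,62), (d,63), (d,64), (e,62), (e,63), (e,64), (f,62), (f,63), (f,64)}
These 11 distinct sets form the basis B.
Close under arbitrary unions to get τ_{X×Y}; counting gives |τ_{X×Y}| = 18.


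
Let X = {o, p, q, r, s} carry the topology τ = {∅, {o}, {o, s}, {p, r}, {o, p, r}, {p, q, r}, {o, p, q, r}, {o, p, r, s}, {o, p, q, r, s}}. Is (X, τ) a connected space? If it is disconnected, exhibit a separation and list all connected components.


(X, τ) is disconnected; components = [{o, s}, {p, q, r}].

Find clopen sets (U ∈ τ with X ∖ U ∈ τ):
  U = ∅, X ∖ U = {o, p, q, r, s} — both open, so U is clopen.
  U = {o, s}, X ∖ U = {p, q, r} — both open, so U is clopen.
  U = {p, q, r}, X ∖ U = {o, s} — both open, so U is clopen.
  U = {o, p, q, r, s}, X ∖ U = ∅ — both open, so U is clopen.
Nontrivial clopen(s) exist: e.g. {o, s}. So (X, τ) is disconnected.
Compute connected components by grouping points that agree on all clopens:
  component: {o, s}
  component: {p, q, r}


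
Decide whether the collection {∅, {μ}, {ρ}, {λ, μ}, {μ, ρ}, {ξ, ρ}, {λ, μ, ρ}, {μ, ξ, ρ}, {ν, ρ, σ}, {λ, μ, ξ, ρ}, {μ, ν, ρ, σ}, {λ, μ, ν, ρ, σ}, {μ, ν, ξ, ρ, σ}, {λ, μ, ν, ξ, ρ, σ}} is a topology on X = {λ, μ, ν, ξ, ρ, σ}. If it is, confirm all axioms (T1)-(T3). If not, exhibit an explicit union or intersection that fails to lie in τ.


τ is NOT a topology on X.

Axiom (T1): ∅ ∈ τ? Yes; X ∈ τ? Yes.
Axiom (T2/T3): check pairwise unions and intersections of members of τ.
Counterexample for (T2): {ξ, ρ} ∪ {ν, ρ, σ} = {ν, ξ, ρ, σ} ∉ τ. Therefore τ is NOT a topology.


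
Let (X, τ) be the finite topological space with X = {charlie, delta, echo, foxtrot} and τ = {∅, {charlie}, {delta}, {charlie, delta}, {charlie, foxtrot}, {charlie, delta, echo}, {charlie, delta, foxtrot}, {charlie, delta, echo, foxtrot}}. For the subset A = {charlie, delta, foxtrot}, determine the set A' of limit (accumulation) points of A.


A' = {echo, foxtrot}

For each x ∈ X, list the open sets U ∈ τ with x ∈ U, then check whether U ∩ (A ∖ {x}) ≠ ∅ for every such U.
  x = charlie: open {charlie} ∋ x has {charlie} ∩ (A ∖ {charlie}) = ∅, so x is NOT a limit point.
  x = delta: open {delta} ∋ x has {delta} ∩ (A ∖ {delta}) = ∅, so x is NOT a limit point.
  x = echo: opens ∋ x are {charlie, delta, echo}, {charlie, delta, echo, foxtrot}; each meets A ∖ {echo}, so x IS a limit point.
  x = foxtrot: opens ∋ x are {charlie, foxtrot}, {charlie, delta, foxtrot}, {charlie, delta, echo, foxtrot}; each meets A ∖ {foxtrot}, so x IS a limit point.
Collecting: A' = {echo, foxtrot}.


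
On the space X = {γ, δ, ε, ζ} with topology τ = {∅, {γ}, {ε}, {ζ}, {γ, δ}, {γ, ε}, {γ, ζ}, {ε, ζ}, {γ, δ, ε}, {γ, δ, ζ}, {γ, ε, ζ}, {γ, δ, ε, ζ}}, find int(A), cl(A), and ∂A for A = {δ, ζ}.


int(A) = {ζ}, cl(A) = {δ, ζ}, ∂A = {δ}.

Closed sets in (X, τ) are complements of opens:
  closed(X, τ) = {∅, {δ}, {ε}, {ζ}, {γ, δ}, {δ, ε}, {δ, ζ}, {ε, ζ}, {γ, δ, ε}, {γ, δ, ζ}, {δ, ε, ζ}, {γ, δ, ε, ζ}}.
int(A) = ⋃ {U ∈ τ : U ⊆ A}. Opens contained in A: ∅, {ζ}.
Taking the union of these: int(A) = {ζ}.
cl(A) = ⋂ {C closed : A ⊆ C}. Closed sets containing A: {δ, ζ}, {γ, δ, ζ}, {δ, ε, ζ}, {γ, δ, ε, ζ}.
Intersecting these: cl(A) = {δ, ζ}.
∂A = cl(A) ∖ int(A) = {δ, ζ} ∖ {ζ} = {δ}.


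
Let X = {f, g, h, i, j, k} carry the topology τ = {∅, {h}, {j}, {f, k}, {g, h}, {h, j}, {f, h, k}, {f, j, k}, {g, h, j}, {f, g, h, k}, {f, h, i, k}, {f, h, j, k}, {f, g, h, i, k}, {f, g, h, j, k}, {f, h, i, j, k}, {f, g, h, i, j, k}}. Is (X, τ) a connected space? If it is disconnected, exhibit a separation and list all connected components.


(X, τ) is disconnected; components = [{j}, {f, g, h, i, k}].

Find clopen sets (U ∈ τ with X ∖ U ∈ τ):
  U = ∅, X ∖ U = {f, g, h, i, j, k} — both open, so U is clopen.
  U = {j}, X ∖ U = {f, g, h, i, k} — both open, so U is clopen.
  U = {f, g, h, i, k}, X ∖ U = {j} — both open, so U is clopen.
  U = {f, g, h, i, j, k}, X ∖ U = ∅ — both open, so U is clopen.
Nontrivial clopen(s) exist: e.g. {j}. So (X, τ) is disconnected.
Compute connected components by grouping points that agree on all clopens:
  component: {j}
  component: {f, g, h, i, k}


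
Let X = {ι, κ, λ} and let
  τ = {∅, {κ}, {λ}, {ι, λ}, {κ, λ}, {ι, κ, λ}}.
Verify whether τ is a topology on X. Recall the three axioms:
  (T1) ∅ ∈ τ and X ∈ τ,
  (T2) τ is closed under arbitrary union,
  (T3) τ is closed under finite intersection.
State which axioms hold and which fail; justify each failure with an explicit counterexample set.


τ IS a topology on X.

Axiom (T1): ∅ ∈ τ? Yes; X ∈ τ? Yes.
Axiom (T2/T3): check pairwise unions and intersections of members of τ.
All pairwise intersections and unions checked — each lies in τ. Therefore τ satisfies (T1), (T2), (T3): it IS a topology on X.


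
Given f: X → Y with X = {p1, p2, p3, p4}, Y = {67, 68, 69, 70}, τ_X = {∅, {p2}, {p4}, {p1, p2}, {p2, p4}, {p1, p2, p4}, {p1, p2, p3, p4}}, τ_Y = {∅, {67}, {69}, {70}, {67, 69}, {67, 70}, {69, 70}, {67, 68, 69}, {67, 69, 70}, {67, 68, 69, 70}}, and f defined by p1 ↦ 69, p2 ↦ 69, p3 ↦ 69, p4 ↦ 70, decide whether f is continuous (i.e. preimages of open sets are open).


f is NOT continuous.

Compute f^{-1}(U) for each U ∈ τ_Y:
  U = ∅: f^{-1}(U) = ∅ ∈ τ_X ✓.
  U = {67}: f^{-1}(U) = ∅ ∈ τ_X ✓.
  U = {69}: f^{-1}(U) = {p1, p2, p3} ∉ τ_X ✗.
  U = {70}: f^{-1}(U) = {p4} ∈ τ_X ✓.
  U = {67, 69}: f^{-1}(U) = {p1, p2, p3} ∉ τ_X ✗.
  U = {67, 70}: f^{-1}(U) = {p4} ∈ τ_X ✓.
  U = {69, 70}: f^{-1}(U) = {p1, p2, p3, p4} ∈ τ_X ✓.
  U = {67, 68, 69}: f^{-1}(U) = {p1, p2, p3} ∉ τ_X ✗.
  U = {67, 69, 70}: f^{-1}(U) = {p1, p2, p3, p4} ∈ τ_X ✓.
  U = {67, 68, 69, 70}: f^{-1}(U) = {p1, p2, p3, p4} ∈ τ_X ✓.
Found U = {69} with f^{-1}(U) = {p1, p2, p3} not in τ_X. Therefore f is NOT continuous.


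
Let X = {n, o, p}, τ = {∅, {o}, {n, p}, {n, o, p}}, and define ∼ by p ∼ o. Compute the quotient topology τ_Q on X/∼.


X/∼ = {[n], [o=p]}; |τ_Q| = 2.

Equivalence classes: [n], [o=p].
Quotient map π: X → X/∼ sends n ↦ [n], o ↦ [o=p], p ↦ [o=p].
For each subset V ⊆ X/∼, compute π^{-1}(V) ⊆ X and check whether π^{-1}(V) ∈ τ. V is open in τ_Q iff π^{-1}(V) ∈ τ.
  V = {}: π^{-1}(V) = ∅ ∈ τ ✓.
  V = {[n]}: π^{-1}(V) = {n} ∉ τ ✗.
  V = {[o=p]}: π^{-1}(V) = {o, p} ∉ τ ✗.
  V = {[n], [o=p]}: π^{-1}(V) = {n, o, p} ∈ τ ✓.
Open sets in the quotient: τ_Q = {{}, {[n], [o=p]}} (2 elements).


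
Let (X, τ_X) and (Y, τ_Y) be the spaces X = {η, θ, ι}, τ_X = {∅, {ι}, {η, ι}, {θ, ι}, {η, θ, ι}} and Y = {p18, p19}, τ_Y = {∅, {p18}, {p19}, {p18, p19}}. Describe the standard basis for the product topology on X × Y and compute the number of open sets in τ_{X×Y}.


Basis B = {∅ × ∅, {ι} × {p18}, {ι} × {p19}, {η, ι} × {p18}, {η, ι} × {p19}, {θ, ι} × {p18}, {θ, ι} × {p19}, {ι} × {p18, p19}, {η, θ, ι} × {p18}, {η, θ, ι} × {p19}, {η, ι} × {p18, p19}, {θ, ι} × {p18, p19}, {η, θ, ι} × {p18, p19}}; |τ_{X×Y}| = 25.

Enumerate products U × V with U ∈ τ_X, V ∈ τ_Y (deduplicated):
  ∅ × ∅ = {} (∅)
  {ι} × {p18} = {(ι,p18)}
  {ι} × {p19} = {(ι,p19)}
  {η, ι} × {p18} = {(η,p18), (ι,p18)}
  {η, ι} × {p19} = {(η,p19), (ι,p19)}
  {θ, ι} × {p18} = {(θ,p18), (ι,p18)}
  {θ, ι} × {p19} = {(θ,p19), (ι,p19)}
  {ι} × {p18, p19} = {(ι,p18), (ι,p19)}
  {η, θ, ι} × {p18} = {(η,p18), (θ,p18), (ι,p18)}
  {η, θ, ι} × {p19} = {(η,p19), (θ,p19), (ι,p19)}
  {η, ι} × {p18, p19} = {(η,p18), (η,p19), (ι,p18), (ι,p19)}
  {θ, ι} × {p18, p19} = {(θ,p18), (θ,p19), (ι,p18), (ι,p19)}
  {η, θ, ι} × {p18, p19} = {(η,p18), (η,p19), (θ,p18), (θ,p19), (ι,p18), (ι,p19)}
These 13 distinct sets form the basis B.
Close under arbitrary unions to get τ_{X×Y}; counting gives |τ_{X×Y}| = 25.
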